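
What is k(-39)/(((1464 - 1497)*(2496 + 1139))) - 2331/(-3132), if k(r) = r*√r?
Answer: 259/348 + 13*I*√39/39985 ≈ 0.74425 + 0.0020304*I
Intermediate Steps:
k(r) = r^(3/2)
k(-39)/(((1464 - 1497)*(2496 + 1139))) - 2331/(-3132) = (-39)^(3/2)/(((1464 - 1497)*(2496 + 1139))) - 2331/(-3132) = (-39*I*√39)/((-33*3635)) - 2331*(-1/3132) = -39*I*√39/(-119955) + 259/348 = -39*I*√39*(-1/119955) + 259/348 = 13*I*√39/39985 + 259/348 = 259/348 + 13*I*√39/39985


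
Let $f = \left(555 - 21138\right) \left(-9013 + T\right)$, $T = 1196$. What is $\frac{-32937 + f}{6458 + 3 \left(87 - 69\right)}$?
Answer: $\frac{7312017}{296} \approx 24703.0$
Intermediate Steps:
$f = 160897311$ ($f = \left(555 - 21138\right) \left(-9013 + 1196\right) = \left(-20583\right) \left(-7817\right) = 160897311$)
$\frac{-32937 + f}{6458 + 3 \left(87 - 69\right)} = \frac{-32937 + 160897311}{6458 + 3 \left(87 - 69\right)} = \frac{160864374}{6458 + 3 \cdot 18} = \frac{160864374}{6458 + 54} = \frac{160864374}{6512} = 160864374 \cdot \frac{1}{6512} = \frac{7312017}{296}$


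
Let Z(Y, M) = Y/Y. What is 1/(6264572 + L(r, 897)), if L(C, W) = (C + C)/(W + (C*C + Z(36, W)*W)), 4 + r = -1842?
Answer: 131135/821504649078 ≈ 1.5963e-7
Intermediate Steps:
r = -1846 (r = -4 - 1842 = -1846)
Z(Y, M) = 1
L(C, W) = 2*C/(C² + 2*W) (L(C, W) = (C + C)/(W + (C*C + 1*W)) = (2*C)/(W + (C² + W)) = (2*C)/(W + (W + C²)) = (2*C)/(C² + 2*W) = 2*C/(C² + 2*W))
1/(6264572 + L(r, 897)) = 1/(6264572 + 2*(-1846)/((-1846)² + 2*897)) = 1/(6264572 + 2*(-1846)/(3407716 + 1794)) = 1/(6264572 + 2*(-1846)/3409510) = 1/(6264572 + 2*(-1846)*(1/3409510)) = 1/(6264572 - 142/131135) = 1/(821504649078/131135) = 131135/821504649078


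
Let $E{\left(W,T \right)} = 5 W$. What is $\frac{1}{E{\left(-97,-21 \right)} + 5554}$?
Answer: $\frac{1}{5069} \approx 0.00019728$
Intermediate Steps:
$\frac{1}{E{\left(-97,-21 \right)} + 5554} = \frac{1}{5 \left(-97\right) + 5554} = \frac{1}{-485 + 5554} = \frac{1}{5069}$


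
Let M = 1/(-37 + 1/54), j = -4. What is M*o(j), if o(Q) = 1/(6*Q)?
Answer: 9/7988 ≈ 0.0011267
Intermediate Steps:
o(Q) = 1/(6*Q)
M = -54/1997 (M = 1/(-37 + 1/54) = 1/(-1997/54) = -54/1997 ≈ -0.027041)
M*o(j) = -9/(1997*(-4)) = -9*(-1)/(1997*4) = -54/1997*(-1/24) = 9/7988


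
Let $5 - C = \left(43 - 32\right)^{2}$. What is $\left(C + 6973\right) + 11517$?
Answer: $18374$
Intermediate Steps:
$C = -116$ ($C = 5 - \left(43 - 32\right)^{2} = 5 - 11^{2} = 5 - 121 = -116$)
$\left(C + 6973\right) + 11517 = \left(-116 + 6973\right) + 11517 = 6857 + 11517 = 18374$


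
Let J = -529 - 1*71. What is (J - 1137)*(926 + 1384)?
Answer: -4012470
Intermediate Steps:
J = -600 (J = -529 - 71 = -600)
(J - 1137)*(926 + 1384) = (-600 - 1137)*(926 + 1384) = -1737*2310 = -4012470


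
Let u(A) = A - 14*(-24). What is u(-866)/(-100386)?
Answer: 265/50193 ≈ 0.0052796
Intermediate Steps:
u(A) = 336 + A (u(A) = A + 336 = 336 + A)
u(-866)/(-100386) = (336 - 866)/(-100386) = -530*(-1/100386) = 265/50193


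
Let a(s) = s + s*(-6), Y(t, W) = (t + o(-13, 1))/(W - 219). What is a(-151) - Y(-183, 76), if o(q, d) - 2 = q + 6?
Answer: 107777/143 ≈ 753.69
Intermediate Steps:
o(q, d) = 8 + q (o(q, d) = 2 + (q + 6) = 2 + (6 + q) = 8 + q)
Y(t, W) = (-5 + t)/(-219 + W) (Y(t, W) = (t + (8 - 13))/(W - 219) = (t - 5)/(-219 + W) = (-5 + t)/(-219 + W))
a(s) = -5*s (a(s) = s - 6*s = -5*s)
a(-151) - Y(-183, 76) = -5*(-151) - (-5 - 183)/(-219 + 76) = 755 - (-188)/(-143) = 755 - (-1)*(-188)/143 = 755 - 1*188/143 = 755 - 188/143 = 107777/143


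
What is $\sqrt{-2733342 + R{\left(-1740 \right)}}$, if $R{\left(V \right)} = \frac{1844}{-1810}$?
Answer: $\frac{2 i \sqrt{559669066490}}{905} \approx 1653.3 i$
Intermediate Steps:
$R{\left(V \right)} = - \frac{922}{905}$ ($R{\left(V \right)} = 1844 \left(- \frac{1}{1810}\right) = - \frac{922}{905}$)
$\sqrt{-2733342 + R{\left(-1740 \right)}} = \sqrt{-2733342 - \frac{922}{905}} = \sqrt{- \frac{2473675432}{905}} = \frac{2 i \sqrt{559669066490}}{905}$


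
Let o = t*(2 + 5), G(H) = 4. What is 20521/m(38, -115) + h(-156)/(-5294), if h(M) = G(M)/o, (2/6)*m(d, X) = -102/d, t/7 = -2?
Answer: -50571069844/19844559 ≈ -2548.4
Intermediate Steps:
t = -14 (t = 7*(-2) = -14)
m(d, X) = -306/d (m(d, X) = 3*(-102/d) = -306/d)
o = -98 (o = -14*(2 + 5) = -14*7 = -98)
h(M) = -2/49 (h(M) = 4/(-98) = 4*(-1/98) = -2/49)
20521/m(38, -115) + h(-156)/(-5294) = 20521/((-306/38)) - 2/49/(-5294) = 20521/((-306*1/38)) - 2/49*(-1/5294) = 20521/(-153/19) + 1/129703 = 20521*(-19/153) + 1/129703 = -389899/153 + 1/129703 = -50571069844/19844559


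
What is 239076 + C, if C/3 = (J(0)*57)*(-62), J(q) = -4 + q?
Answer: 281484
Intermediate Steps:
C = 42408 (C = 3*(((-4 + 0)*57)*(-62)) = 3*(-4*57*(-62)) = 3*(-228*(-62)) = 3*14136 = 42408)
239076 + C = 239076 + 42408 = 281484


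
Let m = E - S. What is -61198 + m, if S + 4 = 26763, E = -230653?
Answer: -318610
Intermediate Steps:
S = 26759 (S = -4 + 26763 = 26759)
m = -257412 (m = -230653 - 1*26759 = -230653 - 26759 = -257412)
-61198 + m = -61198 - 257412 = -318610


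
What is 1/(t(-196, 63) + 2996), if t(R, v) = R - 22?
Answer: 1/2778 ≈ 0.00035997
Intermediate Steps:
t(R, v) = -22 + R
1/(t(-196, 63) + 2996) = 1/((-22 - 196) + 2996) = 1/(-218 + 2996) = 1/2778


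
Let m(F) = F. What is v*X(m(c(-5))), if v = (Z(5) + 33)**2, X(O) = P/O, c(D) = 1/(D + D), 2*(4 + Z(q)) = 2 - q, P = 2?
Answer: -15125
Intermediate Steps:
Z(q) = -3 - q/2 (Z(q) = -4 + (2 - q)/2 = -4 + (1 - q/2) = -3 - q/2)
c(D) = 1/(2*D)
X(O) = 2/O
v = 3025/4 (v = ((-3 - 1/2*5) + 33)**2 = ((-3 - 5/2) + 33)**2 = (-11/2 + 33)**2 = (55/2)**2 = 3025/4 ≈ 756.25)
v*X(m(c(-5))) = 3025*(2/(((1/2)/(-5))))/4 = 3025*(2/(((1/2)*(-1/5))))/4 = 3025*(2/(-1/10))/4 = 3025*(2*(-10))/4 = (3025/4)*(-20) = -15125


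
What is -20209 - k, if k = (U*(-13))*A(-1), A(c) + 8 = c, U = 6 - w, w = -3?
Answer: -21262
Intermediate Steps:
U = 9 (U = 6 - 1*(-3) = 6 + 3 = 9)
A(c) = -8 + c
k = 1053 (k = (9*(-13))*(-8 - 1) = -117*(-9) = 1053)
-20209 - k = -20209 - 1*1053 = -20209 - 1053 = -21262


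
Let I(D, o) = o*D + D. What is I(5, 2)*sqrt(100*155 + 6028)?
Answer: 90*sqrt(598) ≈ 2200.9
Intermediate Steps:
I(D, o) = D + D*o (I(D, o) = D*o + D = D + D*o)
I(5, 2)*sqrt(100*155 + 6028) = (5*(1 + 2))*sqrt(100*155 + 6028) = (5*3)*sqrt(15500 + 6028) = 15*sqrt(21528) = 15*(6*sqrt(598)) = 90*sqrt(598)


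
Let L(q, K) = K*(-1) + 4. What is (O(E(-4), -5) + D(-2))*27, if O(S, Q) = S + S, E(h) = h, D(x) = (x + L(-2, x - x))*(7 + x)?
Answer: 54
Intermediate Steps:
L(q, K) = 4 - K (L(q, K) = -K + 4 = 4 - K)
D(x) = (4 + x)*(7 + x) (D(x) = (x + (4 - (x - x)))*(7 + x) = (x + (4 - 1*0))*(7 + x) = (x + (4 + 0))*(7 + x) = (x + 4)*(7 + x) = (4 + x)*(7 + x))
O(S, Q) = 2*S
(O(E(-4), -5) + D(-2))*27 = (2*(-4) + (28 + (-2)² + 11*(-2)))*27 = (-8 + (28 + 4 - 22))*27 = (-8 + 10)*27 = 2*27 = 54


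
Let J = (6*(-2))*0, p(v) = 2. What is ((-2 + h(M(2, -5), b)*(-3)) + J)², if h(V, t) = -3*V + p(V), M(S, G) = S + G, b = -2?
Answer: 1225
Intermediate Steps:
M(S, G) = G + S
h(V, t) = 2 - 3*V (h(V, t) = -3*V + 2 = 2 - 3*V)
J = 0 (J = -12*0 = 0)
((-2 + h(M(2, -5), b)*(-3)) + J)² = ((-2 + (2 - 3*(-5 + 2))*(-3)) + 0)² = ((-2 + (2 - 3*(-3))*(-3)) + 0)² = ((-2 + (2 + 9)*(-3)) + 0)² = ((-2 + 11*(-3)) + 0)² = ((-2 - 33) + 0)² = (-35 + 0)² = (-35)² = 1225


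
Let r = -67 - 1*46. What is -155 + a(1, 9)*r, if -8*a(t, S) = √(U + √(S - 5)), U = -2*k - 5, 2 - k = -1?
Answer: -155 + 339*I/8 ≈ -155.0 + 42.375*I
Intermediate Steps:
k = 3 (k = 2 - 1*(-1) = 2 + 1 = 3)
U = -11 (U = -2*3 - 5 = -6 - 5 = -11)
r = -113 (r = -67 - 46 = -113)
a(t, S) = -√(-11 + √(-5 + S))/8 (a(t, S) = -√(-11 + √(S - 5))/8 = -√(-11 + √(-5 + S))/8)
-155 + a(1, 9)*r = -155 - √(-11 + √(-5 + 9))/8*(-113) = -155 - √(-11 + √4)/8*(-113) = -155 - √(-11 + 2)/8*(-113) = -155 - 3*I/8*(-113) = -155 + 339*I/8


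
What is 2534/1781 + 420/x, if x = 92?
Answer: 245287/40963 ≈ 5.9880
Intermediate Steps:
2534/1781 + 420/x = 2534/1781 + 420/92 = 2534*(1/1781) + 420*(1/92) = 2534/1781 + 105/23 = 245287/40963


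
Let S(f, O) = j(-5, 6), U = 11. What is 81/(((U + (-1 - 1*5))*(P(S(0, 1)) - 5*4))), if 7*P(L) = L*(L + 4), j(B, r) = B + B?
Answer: -567/400 ≈ -1.4175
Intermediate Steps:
j(B, r) = 2*B
S(f, O) = -10 (S(f, O) = 2*(-5) = -10)
P(L) = L*(4 + L)/7 (P(L) = (L*(L + 4))/7 = (L*(4 + L))/7 = L*(4 + L)/7)
81/(((U + (-1 - 1*5))*(P(S(0, 1)) - 5*4))) = 81/(((11 + (-1 - 1*5))*((⅐)*(-10)*(4 - 10) - 5*4))) = 81/(((11 + (-1 - 5))*((⅐)*(-10)*(-6) - 20))) = 81/(((11 - 6)*(60/7 - 20))) = 81/((5*(-80/7))) = 81/(-400/7) = 81*(-7/400) = -567/400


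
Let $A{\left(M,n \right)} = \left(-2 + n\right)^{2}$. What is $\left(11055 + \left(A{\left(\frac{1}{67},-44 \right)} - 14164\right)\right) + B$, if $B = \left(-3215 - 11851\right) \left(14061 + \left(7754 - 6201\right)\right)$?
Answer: $-235241517$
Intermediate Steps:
$B = -235240524$ ($B = - 15066 \left(14061 + \left(7754 - 6201\right)\right) = - 15066 \left(14061 + 1553\right) = \left(-15066\right) 15614 = -235240524$)
$\left(11055 + \left(A{\left(\frac{1}{67},-44 \right)} - 14164\right)\right) + B = \left(11055 + \left(\left(-2 - 44\right)^{2} - 14164\right)\right) - 235240524 = \left(11055 - \left(14164 - \left(-46\right)^{2}\right)\right) - 235240524 = \left(11055 + \left(2116 - 14164\right)\right) - 235240524 = \left(11055 - 12048\right) - 235240524 = -993 - 235240524 = -235241517$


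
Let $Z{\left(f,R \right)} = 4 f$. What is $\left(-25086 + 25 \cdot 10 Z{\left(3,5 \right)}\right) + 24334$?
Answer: $2248$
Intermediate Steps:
$\left(-25086 + 25 \cdot 10 Z{\left(3,5 \right)}\right) + 24334 = \left(-25086 + 25 \cdot 10 \cdot 4 \cdot 3\right) + 24334 = \left(-25086 + 250 \cdot 12\right) + 24334 = \left(-25086 + 3000\right) + 24334 = -22086 + 24334 = 2248$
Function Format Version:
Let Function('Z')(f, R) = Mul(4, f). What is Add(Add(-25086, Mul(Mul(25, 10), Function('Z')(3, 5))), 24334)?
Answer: 2248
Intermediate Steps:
Add(Add(-25086, Mul(Mul(25, 10), Function('Z')(3, 5))), 24334) = Add(Add(-25086, Mul(Mul(25, 10), Mul(4, 3))), 24334) = Add(Add(-25086, Mul(250, 12)), 24334) = Add(Add(-25086, 3000), 24334) = Add(-22086, 24334) = 2248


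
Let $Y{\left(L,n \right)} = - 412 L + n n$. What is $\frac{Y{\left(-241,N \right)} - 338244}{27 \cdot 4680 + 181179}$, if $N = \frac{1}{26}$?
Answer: $- \frac{161531551}{207896364} \approx -0.77698$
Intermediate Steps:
$N = \frac{1}{26} \approx 0.038462$
$Y{\left(L,n \right)} = n^{2} - 412 L$ ($Y{\left(L,n \right)} = - 412 L + n^{2} = n^{2} - 412 L$)
$\frac{Y{\left(-241,N \right)} - 338244}{27 \cdot 4680 + 181179} = \frac{\left(\left(\frac{1}{26}\right)^{2} - -99292\right) - 338244}{27 \cdot 4680 + 181179} = \frac{\left(\frac{1}{676} + 99292\right) - 338244}{126360 + 181179} = \frac{\frac{67121393}{676} - 338244}{307539} = \left(- \frac{161531551}{676}\right) \frac{1}{307539} = - \frac{161531551}{207896364}$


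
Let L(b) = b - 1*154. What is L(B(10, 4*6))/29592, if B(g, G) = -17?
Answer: -19/3288 ≈ -0.0057786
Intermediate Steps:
L(b) = -154 + b (L(b) = b - 154 = -154 + b)
L(B(10, 4*6))/29592 = (-154 - 17)/29592 = -171*1/29592 = -19/3288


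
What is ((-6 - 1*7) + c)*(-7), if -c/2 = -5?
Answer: 21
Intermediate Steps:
c = 10 (c = -2*(-5) = 10)
((-6 - 1*7) + c)*(-7) = ((-6 - 1*7) + 10)*(-7) = ((-6 - 7) + 10)*(-7) = (-13 + 10)*(-7) = -3*(-7) = 21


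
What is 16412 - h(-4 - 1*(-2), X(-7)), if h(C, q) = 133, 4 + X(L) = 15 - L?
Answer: 16279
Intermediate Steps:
X(L) = 11 - L (X(L) = -4 + (15 - L) = 11 - L)
16412 - h(-4 - 1*(-2), X(-7)) = 16412 - 1*133 = 16412 - 133 = 16279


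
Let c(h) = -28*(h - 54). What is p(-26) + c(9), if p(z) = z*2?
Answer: 1208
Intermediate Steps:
c(h) = 1512 - 28*h (c(h) = -28*(-54 + h) = 1512 - 28*h)
p(z) = 2*z
p(-26) + c(9) = 2*(-26) + (1512 - 28*9) = -52 + (1512 - 252) = -52 + 1260 = 1208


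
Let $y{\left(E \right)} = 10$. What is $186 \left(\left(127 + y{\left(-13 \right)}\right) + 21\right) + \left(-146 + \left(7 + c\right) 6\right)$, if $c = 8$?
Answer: $29332$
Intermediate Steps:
$186 \left(\left(127 + y{\left(-13 \right)}\right) + 21\right) + \left(-146 + \left(7 + c\right) 6\right) = 186 \left(\left(127 + 10\right) + 21\right) - \left(146 - \left(7 + 8\right) 6\right) = 186 \left(137 + 21\right) + \left(-146 + 15 \cdot 6\right) = 186 \cdot 158 + \left(-146 + 90\right) = 29388 - 56 = 29332$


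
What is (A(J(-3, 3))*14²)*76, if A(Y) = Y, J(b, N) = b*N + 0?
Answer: -134064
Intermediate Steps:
J(b, N) = N*b (J(b, N) = N*b + 0 = N*b)
(A(J(-3, 3))*14²)*76 = ((3*(-3))*14²)*76 = -9*196*76 = -1764*76 = -134064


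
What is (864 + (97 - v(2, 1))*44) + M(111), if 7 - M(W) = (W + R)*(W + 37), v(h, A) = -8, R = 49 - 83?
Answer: -5905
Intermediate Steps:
R = -34
M(W) = 7 - (-34 + W)*(37 + W) (M(W) = 7 - (W - 34)*(W + 37) = 7 - (-34 + W)*(37 + W))
(864 + (97 - v(2, 1))*44) + M(111) = (864 + (97 - 1*(-8))*44) + (1265 - 1*111**2 - 3*111) = (864 + (97 + 8)*44) + (1265 - 1*12321 - 333) = (864 + 105*44) + (1265 - 12321 - 333) = (864 + 4620) - 11389 = 5484 - 11389 = -5905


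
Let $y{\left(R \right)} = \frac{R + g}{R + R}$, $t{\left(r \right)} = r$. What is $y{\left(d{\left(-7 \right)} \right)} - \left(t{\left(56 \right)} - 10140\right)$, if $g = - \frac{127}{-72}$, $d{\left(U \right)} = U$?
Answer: $\frac{10165049}{1008} \approx 10084.0$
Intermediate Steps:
$g = \frac{127}{72}$ ($g = \left(-127\right) \left(- \frac{1}{72}\right) = \frac{127}{72} \approx 1.7639$)
$y{\left(R \right)} = \frac{\frac{127}{72} + R}{2 R}$ ($y{\left(R \right)} = \frac{R + \frac{127}{72}}{R + R} = \frac{\frac{127}{72} + R}{2 R}$)
$y{\left(d{\left(-7 \right)} \right)} - \left(t{\left(56 \right)} - 10140\right) = \frac{127 + 72 \left(-7\right)}{144 \left(-7\right)} - \left(56 - 10140\right) = \frac{1}{144} \left(- \frac{1}{7}\right) \left(127 - 504\right) - -10084 = \frac{1}{144} \left(- \frac{1}{7}\right) \left(-377\right) + 10084 = \frac{377}{1008} + 10084 = \frac{10165049}{1008}$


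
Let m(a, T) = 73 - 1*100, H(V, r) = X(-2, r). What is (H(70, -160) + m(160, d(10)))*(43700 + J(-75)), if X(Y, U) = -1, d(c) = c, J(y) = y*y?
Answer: -1381100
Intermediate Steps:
J(y) = y²
H(V, r) = -1
m(a, T) = -27 (m(a, T) = 73 - 100 = -27)
(H(70, -160) + m(160, d(10)))*(43700 + J(-75)) = (-1 - 27)*(43700 + (-75)²) = -28*(43700 + 5625) = -28*49325 = -1381100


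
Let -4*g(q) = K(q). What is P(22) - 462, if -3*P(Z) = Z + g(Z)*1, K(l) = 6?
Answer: -2813/6 ≈ -468.83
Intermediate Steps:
g(q) = -3/2 (g(q) = -¼*6 = -3/2)
P(Z) = ½ - Z/3 (P(Z) = -(Z - 3/2*1)/3 = -(Z - 3/2)/3 = -(-3/2 + Z)/3 = ½ - Z/3)
P(22) - 462 = (½ - ⅓*22) - 462 = (½ - 22/3) - 462 = -41/6 - 462 = -2813/6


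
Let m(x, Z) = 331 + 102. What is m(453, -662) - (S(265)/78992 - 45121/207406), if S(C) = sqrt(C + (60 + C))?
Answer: 89851919/207406 - sqrt(590)/78992 ≈ 433.22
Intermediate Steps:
m(x, Z) = 433
S(C) = sqrt(60 + 2*C)
m(453, -662) - (S(265)/78992 - 45121/207406) = 433 - (sqrt(60 + 2*265)/78992 - 45121/207406) = 433 - (sqrt(60 + 530)*(1/78992) - 45121*1/207406) = 433 - (sqrt(590)*(1/78992) - 45121/207406) = 433 - (sqrt(590)/78992 - 45121/207406) = 433 - (-45121/207406 + sqrt(590)/78992) = 433 + (45121/207406 - sqrt(590)/78992) = 89851919/207406 - sqrt(590)/78992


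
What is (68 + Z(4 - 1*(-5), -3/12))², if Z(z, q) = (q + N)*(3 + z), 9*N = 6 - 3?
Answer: 4761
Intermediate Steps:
N = ⅓ (N = (6 - 3)/9 = (⅑)*3 = ⅓ ≈ 0.33333)
Z(z, q) = (3 + z)*(⅓ + q) (Z(z, q) = (q + ⅓)*(3 + z) = (⅓ + q)*(3 + z) = (3 + z)*(⅓ + q))
(68 + Z(4 - 1*(-5), -3/12))² = (68 + (1 + 3*(-3/12) + (4 - 1*(-5))/3 + (-3/12)*(4 - 1*(-5))))² = (68 + (1 + 3*(-3*1/12) + (4 + 5)/3 + (-3*1/12)*(4 + 5)))² = (68 + (1 + 3*(-¼) + (⅓)*9 - ¼*9))² = (68 + (1 - ¾ + 3 - 9/4))² = (68 + 1)² = 69² = 4761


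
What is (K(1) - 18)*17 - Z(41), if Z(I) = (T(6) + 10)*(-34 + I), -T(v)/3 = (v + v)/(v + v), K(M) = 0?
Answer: -355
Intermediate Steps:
T(v) = -3 (T(v) = -3*(v + v)/(v + v) = -3*2*v/(2*v) = -3*2*v*1/(2*v) = -3*1 = -3)
Z(I) = -238 + 7*I (Z(I) = (-3 + 10)*(-34 + I) = 7*(-34 + I) = -238 + 7*I)
(K(1) - 18)*17 - Z(41) = (0 - 18)*17 - (-238 + 7*41) = -18*17 - (-238 + 287) = -306 - 1*49 = -306 - 49 = -355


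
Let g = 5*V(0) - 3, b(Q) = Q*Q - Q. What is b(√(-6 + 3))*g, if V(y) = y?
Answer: 9 + 3*I*√3 ≈ 9.0 + 5.1962*I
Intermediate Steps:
b(Q) = Q² - Q
g = -3 (g = 5*0 - 3 = 0 - 3 = -3)
b(√(-6 + 3))*g = (√(-6 + 3)*(-1 + √(-6 + 3)))*(-3) = (√(-3)*(-1 + √(-3)))*(-3) = ((I*√3)*(-1 + I*√3))*(-3) = (I*√3*(-1 + I*√3))*(-3) = -3*I*√3*(-1 + I*√3)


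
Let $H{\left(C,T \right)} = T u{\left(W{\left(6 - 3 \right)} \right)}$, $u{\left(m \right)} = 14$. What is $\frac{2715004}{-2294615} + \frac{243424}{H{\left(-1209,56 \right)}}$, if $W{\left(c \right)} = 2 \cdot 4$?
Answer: $\frac{34777237414}{112436135} \approx 309.31$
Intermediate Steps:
$W{\left(c \right)} = 8$
$H{\left(C,T \right)} = 14 T$ ($H{\left(C,T \right)} = T 14 = 14 T$)
$\frac{2715004}{-2294615} + \frac{243424}{H{\left(-1209,56 \right)}} = \frac{2715004}{-2294615} + \frac{243424}{14 \cdot 56} = 2715004 \left(- \frac{1}{2294615}\right) + \frac{243424}{784} = - \frac{2715004}{2294615} + 243424 \cdot \frac{1}{784} = - \frac{2715004}{2294615} + \frac{15214}{49} = \frac{34777237414}{112436135}$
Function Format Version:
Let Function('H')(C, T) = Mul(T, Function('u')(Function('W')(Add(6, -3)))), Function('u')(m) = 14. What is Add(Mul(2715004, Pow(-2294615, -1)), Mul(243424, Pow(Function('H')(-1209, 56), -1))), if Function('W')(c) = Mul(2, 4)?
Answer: Rational(34777237414, 112436135) ≈ 309.31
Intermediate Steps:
Function('W')(c) = 8
Function('H')(C, T) = Mul(14, T) (Function('H')(C, T) = Mul(T, 14) = Mul(14, T))
Add(Mul(2715004, Pow(-2294615, -1)), Mul(243424, Pow(Function('H')(-1209, 56), -1))) = Add(Mul(2715004, Pow(-2294615, -1)), Mul(243424, Pow(Mul(14, 56), -1))) = Add(Mul(2715004, Rational(-1, 2294615)), Mul(243424, Pow(784, -1))) = Add(Rational(-2715004, 2294615), Mul(243424, Rational(1, 784))) = Add(Rational(-2715004, 2294615), Rational(15214, 49)) = Rational(34777237414, 112436135)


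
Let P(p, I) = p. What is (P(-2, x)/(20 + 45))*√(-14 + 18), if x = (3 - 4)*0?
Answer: -4/65 ≈ -0.061538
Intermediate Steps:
x = 0 (x = -1*0 = 0)
(P(-2, x)/(20 + 45))*√(-14 + 18) = (-2/(20 + 45))*√(-14 + 18) = (-2/65)*√4 = ((1/65)*(-2))*2 = -2/65*2 = -4/65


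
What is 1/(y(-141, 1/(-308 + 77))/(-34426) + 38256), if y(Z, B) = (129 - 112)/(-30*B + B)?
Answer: 142622/5456146671 ≈ 2.6140e-5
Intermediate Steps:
y(Z, B) = -17/(29*B) (y(Z, B) = 17/((-29*B)) = 17*(-1/(29*B)) = -17/(29*B))
1/(y(-141, 1/(-308 + 77))/(-34426) + 38256) = 1/(-17/(29*(1/(-308 + 77)))/(-34426) + 38256) = 1/(-17/(29*(1/(-231)))*(-1/34426) + 38256) = 1/(-17/(29*(-1/231))*(-1/34426) + 38256) = 1/(-17/29*(-231)*(-1/34426) + 38256) = 1/((3927/29)*(-1/34426) + 38256) = 1/(-561/142622 + 38256) = 1/(5456146671/142622) = 142622/5456146671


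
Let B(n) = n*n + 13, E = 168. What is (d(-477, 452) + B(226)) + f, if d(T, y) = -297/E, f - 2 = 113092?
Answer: 9194149/56 ≈ 1.6418e+5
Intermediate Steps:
f = 113094 (f = 2 + 113092 = 113094)
d(T, y) = -99/56 (d(T, y) = -297/168 = -297*1/168 = -99/56)
B(n) = 13 + n**2 (B(n) = n**2 + 13 = 13 + n**2)
(d(-477, 452) + B(226)) + f = (-99/56 + (13 + 226**2)) + 113094 = (-99/56 + (13 + 51076)) + 113094 = (-99/56 + 51089) + 113094 = 2860885/56 + 113094 = 9194149/56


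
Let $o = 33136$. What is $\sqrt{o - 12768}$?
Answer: $4 \sqrt{1273} \approx 142.72$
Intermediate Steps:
$\sqrt{o - 12768} = \sqrt{33136 - 12768} = \sqrt{20368} = 4 \sqrt{1273}$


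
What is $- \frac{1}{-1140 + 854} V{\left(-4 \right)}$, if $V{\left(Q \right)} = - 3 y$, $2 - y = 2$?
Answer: $0$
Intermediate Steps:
$y = 0$ ($y = 2 - 2 = 0$)
$V{\left(Q \right)} = 0$ ($V{\left(Q \right)} = \left(-3\right) 0 = 0$)
$- \frac{1}{-1140 + 854} V{\left(-4 \right)} = - \frac{1}{-1140 + 854} \cdot 0 = - \frac{1}{-286} \cdot 0 = \left(-1\right) \left(- \frac{1}{286}\right) 0 = \frac{1}{286} \cdot 0 = 0$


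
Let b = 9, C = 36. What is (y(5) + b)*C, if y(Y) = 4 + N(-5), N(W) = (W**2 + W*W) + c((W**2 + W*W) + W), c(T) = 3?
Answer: 2376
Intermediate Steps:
N(W) = 3 + 2*W**2 (N(W) = (W**2 + W*W) + 3 = (W**2 + W**2) + 3 = 2*W**2 + 3 = 3 + 2*W**2)
y(Y) = 57 (y(Y) = 4 + (3 + 2*(-5)**2) = 4 + (3 + 2*25) = 4 + (3 + 50) = 4 + 53 = 57)
(y(5) + b)*C = (57 + 9)*36 = 66*36 = 2376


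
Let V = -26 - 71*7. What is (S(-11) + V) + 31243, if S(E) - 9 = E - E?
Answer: 30729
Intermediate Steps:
V = -523 (V = -26 - 497 = -523)
S(E) = 9 (S(E) = 9 + (E - E) = 9 + 0 = 9)
(S(-11) + V) + 31243 = (9 - 523) + 31243 = -514 + 31243 = 30729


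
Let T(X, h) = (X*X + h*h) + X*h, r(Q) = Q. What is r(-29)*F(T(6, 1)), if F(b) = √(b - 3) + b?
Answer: -1247 - 58*√10 ≈ -1430.4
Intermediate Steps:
T(X, h) = X² + h² + X*h (T(X, h) = (X² + h²) + X*h = X² + h² + X*h)
F(b) = b + √(-3 + b) (F(b) = √(-3 + b) + b = b + √(-3 + b))
r(-29)*F(T(6, 1)) = -29*((6² + 1² + 6*1) + √(-3 + (6² + 1² + 6*1))) = -29*((36 + 1 + 6) + √(-3 + (36 + 1 + 6))) = -29*(43 + √(-3 + 43)) = -29*(43 + √40) = -29*(43 + 2*√10) = -1247 - 58*√10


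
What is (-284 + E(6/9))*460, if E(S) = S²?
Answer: -1173920/9 ≈ -1.3044e+5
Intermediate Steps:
(-284 + E(6/9))*460 = (-284 + (6/9)²)*460 = (-284 + (6*(⅑))²)*460 = (-284 + (⅔)²)*460 = (-284 + 4/9)*460 = -2552/9*460 = -1173920/9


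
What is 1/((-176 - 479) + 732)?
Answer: 1/77 ≈ 0.012987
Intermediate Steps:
1/((-176 - 479) + 732) = 1/(-655 + 732) = 1/77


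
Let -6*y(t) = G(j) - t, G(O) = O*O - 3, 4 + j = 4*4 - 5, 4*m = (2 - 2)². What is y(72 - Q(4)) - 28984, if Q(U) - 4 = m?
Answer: -86941/3 ≈ -28980.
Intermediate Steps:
m = 0 (m = (2 - 2)²/4 = (¼)*0² = (¼)*0 = 0)
j = 7 (j = -4 + (4*4 - 5) = -4 + (16 - 5) = -4 + 11 = 7)
Q(U) = 4 (Q(U) = 4 + 0 = 4)
G(O) = -3 + O² (G(O) = O² - 3 = -3 + O²)
y(t) = -23/3 + t/6 (y(t) = -((-3 + 7²) - t)/6 = -((-3 + 49) - t)/6 = -(46 - t)/6 = -23/3 + t/6)
y(72 - Q(4)) - 28984 = (-23/3 + (72 - 1*4)/6) - 28984 = (-23/3 + (72 - 4)/6) - 28984 = (-23/3 + (⅙)*68) - 28984 = (-23/3 + 34/3) - 28984 = 11/3 - 28984 = -86941/3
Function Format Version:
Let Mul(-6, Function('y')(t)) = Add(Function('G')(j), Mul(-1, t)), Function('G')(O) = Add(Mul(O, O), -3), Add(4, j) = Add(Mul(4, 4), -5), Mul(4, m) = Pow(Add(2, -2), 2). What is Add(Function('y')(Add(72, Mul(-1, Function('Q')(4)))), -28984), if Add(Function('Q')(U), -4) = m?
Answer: Rational(-86941, 3) ≈ -28980.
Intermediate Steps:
m = 0 (m = Mul(Rational(1, 4), Pow(Add(2, -2), 2)) = Mul(Rational(1, 4), Pow(0, 2)) = Mul(Rational(1, 4), 0) = 0)
j = 7 (j = Add(-4, Add(Mul(4, 4), -5)) = Add(-4, Add(16, -5)) = Add(-4, 11) = 7)
Function('Q')(U) = 4 (Function('Q')(U) = Add(4, 0) = 4)
Function('G')(O) = Add(-3, Pow(O, 2)) (Function('G')(O) = Add(Pow(O, 2), -3) = Add(-3, Pow(O, 2)))
Function('y')(t) = Add(Rational(-23, 3), Mul(Rational(1, 6), t)) (Function('y')(t) = Mul(Rational(-1, 6), Add(Add(-3, Pow(7, 2)), Mul(-1, t))) = Mul(Rational(-1, 6), Add(Add(-3, 49), Mul(-1, t))) = Mul(Rational(-1, 6), Add(46, Mul(-1, t))) = Add(Rational(-23, 3), Mul(Rational(1, 6), t)))
Add(Function('y')(Add(72, Mul(-1, Function('Q')(4)))), -28984) = Add(Add(Rational(-23, 3), Mul(Rational(1, 6), Add(72, Mul(-1, 4)))), -28984) = Add(Add(Rational(-23, 3), Mul(Rational(1, 6), Add(72, -4))), -28984) = Add(Add(Rational(-23, 3), Mul(Rational(1, 6), 68)), -28984) = Add(Add(Rational(-23, 3), Rational(34, 3)), -28984) = Add(Rational(11, 3), -28984) = Rational(-86941, 3)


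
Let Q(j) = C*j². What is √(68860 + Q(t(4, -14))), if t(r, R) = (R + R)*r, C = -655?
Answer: 2*I*√2036865 ≈ 2854.4*I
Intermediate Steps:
t(r, R) = 2*R*r (t(r, R) = (2*R)*r = 2*R*r)
Q(j) = -655*j²
√(68860 + Q(t(4, -14))) = √(68860 - 655*(2*(-14)*4)²) = √(68860 - 655*(-112)²) = √(68860 - 655*12544) = √(68860 - 8216320) = √(-8147460) = 2*I*√2036865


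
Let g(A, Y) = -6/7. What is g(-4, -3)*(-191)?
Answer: 1146/7 ≈ 163.71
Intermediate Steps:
g(A, Y) = -6/7 (g(A, Y) = -6*⅐ = -6/7)
g(-4, -3)*(-191) = -6/7*(-191) = 1146/7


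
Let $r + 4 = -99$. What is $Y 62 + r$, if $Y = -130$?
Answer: $-8163$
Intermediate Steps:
$r = -103$ ($r = -4 - 99 = -103$)
$Y 62 + r = \left(-130\right) 62 - 103 = -8060 - 103 = -8163$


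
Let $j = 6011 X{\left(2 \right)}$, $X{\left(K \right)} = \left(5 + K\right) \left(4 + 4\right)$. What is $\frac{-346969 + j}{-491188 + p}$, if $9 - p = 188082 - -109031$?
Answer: $\frac{3451}{262764} \approx 0.013133$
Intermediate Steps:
$X{\left(K \right)} = 40 + 8 K$ ($X{\left(K \right)} = \left(5 + K\right) 8 = 40 + 8 K$)
$j = 336616$ ($j = 6011 \left(40 + 8 \cdot 2\right) = 6011 \left(40 + 16\right) = 6011 \cdot 56 = 336616$)
$p = -297104$ ($p = 9 - \left(188082 - -109031\right) = 9 - \left(188082 + 109031\right) = 9 - 297113 = -297104$)
$\frac{-346969 + j}{-491188 + p} = \frac{-346969 + 336616}{-491188 - 297104} = - \frac{10353}{-788292} = \left(-10353\right) \left(- \frac{1}{788292}\right) = \frac{3451}{262764}$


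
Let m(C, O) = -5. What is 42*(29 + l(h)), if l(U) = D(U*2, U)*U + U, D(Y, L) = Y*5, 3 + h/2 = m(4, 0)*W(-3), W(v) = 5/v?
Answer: 148358/3 ≈ 49453.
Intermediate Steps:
h = 32/3 (h = -6 + 2*(-25/(-3)) = -6 + 2*(-25*(-1)/3) = -6 + 2*(-5*(-5/3)) = -6 + 2*(25/3) = -6 + 50/3 = 32/3 ≈ 10.667)
D(Y, L) = 5*Y
l(U) = U + 10*U**2 (l(U) = (5*(U*2))*U + U = (5*(2*U))*U + U = (10*U)*U + U = 10*U**2 + U = U + 10*U**2)
42*(29 + l(h)) = 42*(29 + 32*(1 + 10*(32/3))/3) = 42*(29 + 32*(1 + 320/3)/3) = 42*(29 + (32/3)*(323/3)) = 42*(29 + 10336/9) = 42*(10597/9) = 148358/3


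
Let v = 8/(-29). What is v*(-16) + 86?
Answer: 2622/29 ≈ 90.414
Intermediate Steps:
v = -8/29 (v = 8*(-1/29) = -8/29 ≈ -0.27586)
v*(-16) + 86 = -8/29*(-16) + 86 = 128/29 + 86 = 2622/29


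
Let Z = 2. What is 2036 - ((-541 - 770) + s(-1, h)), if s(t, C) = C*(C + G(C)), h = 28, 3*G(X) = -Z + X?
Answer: 6961/3 ≈ 2320.3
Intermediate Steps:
G(X) = -⅔ + X/3 (G(X) = (-1*2 + X)/3 = (-2 + X)/3 = -⅔ + X/3)
s(t, C) = C*(-⅔ + 4*C/3) (s(t, C) = C*(C + (-⅔ + C/3)) = C*(-⅔ + 4*C/3))
2036 - ((-541 - 770) + s(-1, h)) = 2036 - ((-541 - 770) + (⅔)*28*(-1 + 2*28)) = 2036 - (-1311 + (⅔)*28*(-1 + 56)) = 2036 - (-1311 + (⅔)*28*55) = 2036 - (-1311 + 3080/3) = 2036 - 1*(-853/3) = 2036 + 853/3 = 6961/3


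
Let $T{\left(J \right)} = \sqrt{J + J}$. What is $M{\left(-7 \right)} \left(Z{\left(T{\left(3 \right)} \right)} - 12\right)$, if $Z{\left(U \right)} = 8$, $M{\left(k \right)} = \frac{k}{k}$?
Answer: $-4$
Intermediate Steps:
$T{\left(J \right)} = \sqrt{2} \sqrt{J}$ ($T{\left(J \right)} = \sqrt{2 J} = \sqrt{2} \sqrt{J}$)
$M{\left(k \right)} = 1$
$M{\left(-7 \right)} \left(Z{\left(T{\left(3 \right)} \right)} - 12\right) = 1 \left(8 - 12\right) = 1 \left(-4\right) = -4$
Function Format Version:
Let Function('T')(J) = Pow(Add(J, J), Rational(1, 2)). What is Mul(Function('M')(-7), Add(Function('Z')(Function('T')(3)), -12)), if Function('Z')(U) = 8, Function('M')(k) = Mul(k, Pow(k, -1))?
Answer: -4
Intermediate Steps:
Function('T')(J) = Mul(Pow(2, Rational(1, 2)), Pow(J, Rational(1, 2))) (Function('T')(J) = Pow(Mul(2, J), Rational(1, 2)) = Mul(Pow(2, Rational(1, 2)), Pow(J, Rational(1, 2))))
Function('M')(k) = 1
Mul(Function('M')(-7), Add(Function('Z')(Function('T')(3)), -12)) = Mul(1, Add(8, -12)) = Mul(1, -4) = -4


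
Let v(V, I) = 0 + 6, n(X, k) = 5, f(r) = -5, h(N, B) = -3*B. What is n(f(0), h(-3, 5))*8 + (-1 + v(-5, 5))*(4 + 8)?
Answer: 100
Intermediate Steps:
v(V, I) = 6
n(f(0), h(-3, 5))*8 + (-1 + v(-5, 5))*(4 + 8) = 5*8 + (-1 + 6)*(4 + 8) = 40 + 5*12 = 40 + 60 = 100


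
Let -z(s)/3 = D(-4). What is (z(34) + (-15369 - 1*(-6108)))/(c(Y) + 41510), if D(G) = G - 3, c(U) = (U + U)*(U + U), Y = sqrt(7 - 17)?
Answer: -84/377 ≈ -0.22281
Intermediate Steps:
Y = I*sqrt(10) (Y = sqrt(-10) = I*sqrt(10) ≈ 3.1623*I)
c(U) = 4*U**2 (c(U) = (2*U)*(2*U) = 4*U**2)
D(G) = -3 + G
z(s) = 21 (z(s) = -3*(-3 - 4) = -3*(-7) = 21)
(z(34) + (-15369 - 1*(-6108)))/(c(Y) + 41510) = (21 + (-15369 - 1*(-6108)))/(4*(I*sqrt(10))**2 + 41510) = (21 + (-15369 + 6108))/(4*(-10) + 41510) = (21 - 9261)/(-40 + 41510) = -9240/41470 = -9240*1/41470 = -84/377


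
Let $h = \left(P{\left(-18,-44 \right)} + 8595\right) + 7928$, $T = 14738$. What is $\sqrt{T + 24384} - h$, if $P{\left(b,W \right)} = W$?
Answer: $-16479 + \sqrt{39122} \approx -16281.0$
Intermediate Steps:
$h = 16479$ ($h = \left(-44 + 8595\right) + 7928 = 8551 + 7928 = 16479$)
$\sqrt{T + 24384} - h = \sqrt{14738 + 24384} - 16479 = \sqrt{39122} - 16479 = -16479 + \sqrt{39122}$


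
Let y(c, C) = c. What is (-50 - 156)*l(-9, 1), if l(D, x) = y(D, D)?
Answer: 1854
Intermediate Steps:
l(D, x) = D
(-50 - 156)*l(-9, 1) = (-50 - 156)*(-9) = -206*(-9) = 1854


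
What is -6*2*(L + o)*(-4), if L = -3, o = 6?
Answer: 144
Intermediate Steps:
-6*2*(L + o)*(-4) = -6*2*(-3 + 6)*(-4) = -12*3*(-4) = -12*(-12) = -1*(-144) = 144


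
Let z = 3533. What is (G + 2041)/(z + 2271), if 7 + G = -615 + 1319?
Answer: 1369/2902 ≈ 0.47174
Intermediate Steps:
G = 697 (G = -7 + (-615 + 1319) = -7 + 704 = 697)
(G + 2041)/(z + 2271) = (697 + 2041)/(3533 + 2271) = 2738/5804 = 2738*(1/5804) = 1369/2902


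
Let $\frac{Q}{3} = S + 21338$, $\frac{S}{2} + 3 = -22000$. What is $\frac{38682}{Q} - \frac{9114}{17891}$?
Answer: $- \frac{72880451}{67592198} \approx -1.0782$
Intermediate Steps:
$S = -44006$ ($S = -6 + 2 \left(-22000\right) = -6 - 44000 = -44006$)
$Q = -68004$ ($Q = 3 \left(-44006 + 21338\right) = 3 \left(-22668\right) = -68004$)
$\frac{38682}{Q} - \frac{9114}{17891} = \frac{38682}{-68004} - \frac{9114}{17891} = 38682 \left(- \frac{1}{68004}\right) - \frac{9114}{17891} = - \frac{2149}{3778} - \frac{9114}{17891} = - \frac{72880451}{67592198}$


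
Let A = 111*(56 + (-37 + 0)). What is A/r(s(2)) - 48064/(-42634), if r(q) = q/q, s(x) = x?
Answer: 44981585/21317 ≈ 2110.1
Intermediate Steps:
A = 2109 (A = 111*(56 - 37) = 111*19 = 2109)
r(q) = 1
A/r(s(2)) - 48064/(-42634) = 2109/1 - 48064/(-42634) = 2109*1 - 48064*(-1/42634) = 2109 + 24032/21317 = 44981585/21317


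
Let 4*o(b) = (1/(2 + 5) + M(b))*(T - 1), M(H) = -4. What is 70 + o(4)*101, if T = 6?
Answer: -11675/28 ≈ -416.96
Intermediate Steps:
o(b) = -135/28 (o(b) = ((1/(2 + 5) - 4)*(6 - 1))/4 = ((1/7 - 4)*5)/4 = (-27/7*5)/4 = (1/4)*(-135/7) = -135/28)
70 + o(4)*101 = 70 - 135/28*101 = 70 - 13635/28 = -11675/28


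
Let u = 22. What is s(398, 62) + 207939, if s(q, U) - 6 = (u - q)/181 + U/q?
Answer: 7489901742/36019 ≈ 2.0794e+5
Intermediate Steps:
s(q, U) = 1108/181 - q/181 + U/q (s(q, U) = 6 + ((22 - q)/181 + U/q) = 6 + ((22 - q)*(1/181) + U/q) = 6 + ((22/181 - q/181) + U/q) = 6 + (22/181 - q/181 + U/q) = 1108/181 - q/181 + U/q)
s(398, 62) + 207939 = (62 + (1/181)*398*(1108 - 1*398))/398 + 207939 = (62 + (1/181)*398*(1108 - 398))/398 + 207939 = (62 + (1/181)*398*710)/398 + 207939 = (62 + 282580/181)/398 + 207939 = (1/398)*(293802/181) + 207939 = 146901/36019 + 207939 = 7489901742/36019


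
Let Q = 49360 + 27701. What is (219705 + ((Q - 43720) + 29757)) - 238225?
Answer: 44578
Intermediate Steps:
Q = 77061
(219705 + ((Q - 43720) + 29757)) - 238225 = (219705 + ((77061 - 43720) + 29757)) - 238225 = (219705 + (33341 + 29757)) - 238225 = (219705 + 63098) - 238225 = 282803 - 238225 = 44578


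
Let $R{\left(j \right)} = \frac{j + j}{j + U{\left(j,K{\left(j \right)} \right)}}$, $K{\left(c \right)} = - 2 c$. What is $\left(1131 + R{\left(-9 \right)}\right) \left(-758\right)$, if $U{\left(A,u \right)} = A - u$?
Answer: $-857677$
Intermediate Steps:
$R{\left(j \right)} = \frac{1}{2}$ ($R{\left(j \right)} = \frac{j + j}{j + \left(j - - 2 j\right)} = \frac{2 j}{j + \left(j + 2 j\right)} = \frac{2 j}{j + 3 j} = \frac{2 j}{4 j} = 2 j \frac{1}{4 j} = \frac{1}{2}$)
$\left(1131 + R{\left(-9 \right)}\right) \left(-758\right) = \left(1131 + \frac{1}{2}\right) \left(-758\right) = \frac{2263}{2} \left(-758\right) = -857677$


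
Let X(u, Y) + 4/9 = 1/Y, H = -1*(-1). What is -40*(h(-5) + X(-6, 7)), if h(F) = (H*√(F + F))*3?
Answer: 760/63 - 120*I*√10 ≈ 12.063 - 379.47*I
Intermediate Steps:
H = 1
X(u, Y) = -4/9 + 1/Y
h(F) = 3*√2*√F (h(F) = (1*√(F + F))*3 = (1*√(2*F))*3 = (1*(√2*√F))*3 = (√2*√F)*3 = 3*√2*√F)
-40*(h(-5) + X(-6, 7)) = -40*(3*√2*√(-5) + (-4/9 + 1/7)) = -40*(3*√2*(I*√5) + (-4/9 + ⅐)) = -40*(3*I*√10 - 19/63) = -40*(-19/63 + 3*I*√10) = 760/63 - 120*I*√10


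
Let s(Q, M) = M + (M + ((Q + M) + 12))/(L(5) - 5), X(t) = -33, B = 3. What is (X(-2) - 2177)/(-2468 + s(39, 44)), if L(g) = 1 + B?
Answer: 2210/2563 ≈ 0.86227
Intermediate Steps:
L(g) = 4 (L(g) = 1 + 3 = 4)
s(Q, M) = -12 - M - Q (s(Q, M) = M + (M + ((Q + M) + 12))/(4 - 5) = M + (M + ((M + Q) + 12))/(-1) = M + (M + (12 + M + Q))*(-1) = M + (12 + Q + 2*M)*(-1) = M + (-12 - Q - 2*M) = -12 - M - Q)
(X(-2) - 2177)/(-2468 + s(39, 44)) = (-33 - 2177)/(-2468 + (-12 - 1*44 - 1*39)) = -2210/(-2468 + (-12 - 44 - 39)) = -2210/(-2468 - 95) = -2210/(-2563) = -2210*(-1/2563) = 2210/2563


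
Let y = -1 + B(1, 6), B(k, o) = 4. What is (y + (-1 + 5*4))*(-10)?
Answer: -220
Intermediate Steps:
y = 3 (y = -1 + 4 = 3)
(y + (-1 + 5*4))*(-10) = (3 + (-1 + 5*4))*(-10) = (3 + (-1 + 20))*(-10) = (3 + 19)*(-10) = 22*(-10) = -220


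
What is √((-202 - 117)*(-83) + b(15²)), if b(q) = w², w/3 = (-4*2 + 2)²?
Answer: √38141 ≈ 195.30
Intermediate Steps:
w = 108 (w = 3*(-4*2 + 2)² = 3*(-8 + 2)² = 3*(-6)² = 3*36 = 108)
b(q) = 11664 (b(q) = 108² = 11664)
√((-202 - 117)*(-83) + b(15²)) = √((-202 - 117)*(-83) + 11664) = √(-319*(-83) + 11664) = √(26477 + 11664) = √38141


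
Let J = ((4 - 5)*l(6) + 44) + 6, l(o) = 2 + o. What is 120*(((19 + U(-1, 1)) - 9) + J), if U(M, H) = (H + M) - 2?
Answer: 6000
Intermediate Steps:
U(M, H) = -2 + H + M
J = 42 (J = ((4 - 5)*(2 + 6) + 44) + 6 = (-1*8 + 44) + 6 = (-8 + 44) + 6 = 36 + 6 = 42)
120*(((19 + U(-1, 1)) - 9) + J) = 120*(((19 + (-2 + 1 - 1)) - 9) + 42) = 120*(((19 - 2) - 9) + 42) = 120*((17 - 9) + 42) = 120*(8 + 42) = 120*50 = 6000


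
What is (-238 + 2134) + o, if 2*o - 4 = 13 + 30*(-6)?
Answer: 3629/2 ≈ 1814.5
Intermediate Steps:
o = -163/2 (o = 2 + (13 + 30*(-6))/2 = 2 + (13 - 180)/2 = 2 + (1/2)*(-167) = 2 - 167/2 = -163/2 ≈ -81.500)
(-238 + 2134) + o = (-238 + 2134) - 163/2 = 1896 - 163/2 = 3629/2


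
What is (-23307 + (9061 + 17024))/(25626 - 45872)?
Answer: -1389/10123 ≈ -0.13721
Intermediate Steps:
(-23307 + (9061 + 17024))/(25626 - 45872) = (-23307 + 26085)/(-20246) = 2778*(-1/20246) = -1389/10123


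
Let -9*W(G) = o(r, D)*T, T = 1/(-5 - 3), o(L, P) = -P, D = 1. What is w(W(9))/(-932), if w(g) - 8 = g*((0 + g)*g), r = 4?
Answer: -2985983/347867136 ≈ -0.0085837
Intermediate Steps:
T = -⅛ (T = 1/(-8) = -⅛ ≈ -0.12500)
W(G) = -1/72 (W(G) = -(-1*1)*(-1)/(9*8) = -(-1)*(-1)/(9*8) = -⅑*⅛ = -1/72)
w(g) = 8 + g³ (w(g) = 8 + g*((0 + g)*g) = 8 + g*(g*g) = 8 + g*g² = 8 + g³)
w(W(9))/(-932) = (8 + (-1/72)³)/(-932) = (8 - 1/373248)*(-1/932) = (2985983/373248)*(-1/932) = -2985983/347867136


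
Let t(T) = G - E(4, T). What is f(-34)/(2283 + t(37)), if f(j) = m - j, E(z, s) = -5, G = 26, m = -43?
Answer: -9/2314 ≈ -0.0038894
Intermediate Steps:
f(j) = -43 - j
t(T) = 31 (t(T) = 26 - 1*(-5) = 26 + 5 = 31)
f(-34)/(2283 + t(37)) = (-43 - 1*(-34))/(2283 + 31) = (-43 + 34)/2314 = -9*1/2314 = -9/2314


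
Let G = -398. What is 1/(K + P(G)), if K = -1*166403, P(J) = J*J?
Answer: -1/7999 ≈ -0.00012502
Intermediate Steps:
P(J) = J²
K = -166403
1/(K + P(G)) = 1/(-166403 + (-398)²) = 1/(-166403 + 158404) = 1/(-7999) = -1/7999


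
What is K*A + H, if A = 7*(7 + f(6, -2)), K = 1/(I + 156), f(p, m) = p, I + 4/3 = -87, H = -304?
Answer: -8777/29 ≈ -302.66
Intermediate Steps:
I = -265/3 (I = -4/3 - 87 = -265/3 ≈ -88.333)
K = 3/203 (K = 1/(-265/3 + 156) = 1/(203/3) = 3/203 ≈ 0.014778)
A = 91 (A = 7*(7 + 6) = 7*13 = 91)
K*A + H = (3/203)*91 - 304 = 39/29 - 304 = -8777/29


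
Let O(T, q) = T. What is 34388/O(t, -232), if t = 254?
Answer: 17194/127 ≈ 135.39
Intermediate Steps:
34388/O(t, -232) = 34388/254 = 34388*(1/254) = 17194/127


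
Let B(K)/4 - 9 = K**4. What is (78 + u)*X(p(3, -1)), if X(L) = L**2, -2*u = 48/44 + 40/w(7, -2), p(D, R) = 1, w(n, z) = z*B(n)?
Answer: 821339/10604 ≈ 77.456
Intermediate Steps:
B(K) = 36 + 4*K**4
w(n, z) = z*(36 + 4*n**4)
u = -5773/10604 (u = -(48/44 + 40/((4*(-2)*(9 + 7**4))))/2 = -(48*(1/44) + 40/((4*(-2)*(9 + 2401))))/2 = -(12/11 + 40/((4*(-2)*2410)))/2 = -(12/11 + 40/(-19280))/2 = -(12/11 + 40*(-1/19280))/2 = -(12/11 - 1/482)/2 = -1/2*5773/5302 = -5773/10604 ≈ -0.54442)
(78 + u)*X(p(3, -1)) = (78 - 5773/10604)*1**2 = (821339/10604)*1 = 821339/10604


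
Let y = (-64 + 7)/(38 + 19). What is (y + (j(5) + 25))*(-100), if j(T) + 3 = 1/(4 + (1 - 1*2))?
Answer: -6400/3 ≈ -2133.3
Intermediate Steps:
j(T) = -8/3 (j(T) = -3 + 1/(4 + (1 - 1*2)) = -3 + 1/(4 + (1 - 2)) = -3 + 1/(4 - 1) = -3 + 1/3 = -3 + ⅓ = -8/3)
y = -1 (y = -57/57 = -57*1/57 = -1)
(y + (j(5) + 25))*(-100) = (-1 + (-8/3 + 25))*(-100) = (-1 + 67/3)*(-100) = (64/3)*(-100) = -6400/3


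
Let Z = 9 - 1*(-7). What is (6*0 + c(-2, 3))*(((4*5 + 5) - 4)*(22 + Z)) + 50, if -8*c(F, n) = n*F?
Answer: 1297/2 ≈ 648.50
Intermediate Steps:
c(F, n) = -F*n/8 (c(F, n) = -n*F/8 = -F*n/8)
Z = 16 (Z = 9 + 7 = 16)
(6*0 + c(-2, 3))*(((4*5 + 5) - 4)*(22 + Z)) + 50 = (6*0 - ⅛*(-2)*3)*(((4*5 + 5) - 4)*(22 + 16)) + 50 = (0 + ¾)*(((20 + 5) - 4)*38) + 50 = 3*((25 - 4)*38)/4 + 50 = 3*(21*38)/4 + 50 = (¾)*798 + 50 = 1197/2 + 50 = 1297/2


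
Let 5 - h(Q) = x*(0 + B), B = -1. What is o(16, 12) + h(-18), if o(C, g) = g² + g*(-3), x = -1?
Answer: 112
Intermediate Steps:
o(C, g) = g² - 3*g
h(Q) = 4 (h(Q) = 5 - (-1)*(0 - 1) = 5 - (-1)*(-1) = 5 - 1*1 = 5 - 1 = 4)
o(16, 12) + h(-18) = 12*(-3 + 12) + 4 = 12*9 + 4 = 108 + 4 = 112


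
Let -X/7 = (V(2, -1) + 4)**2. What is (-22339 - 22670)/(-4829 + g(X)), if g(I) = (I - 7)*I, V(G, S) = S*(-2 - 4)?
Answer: -15003/163357 ≈ -0.091842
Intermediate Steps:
V(G, S) = -6*S (V(G, S) = S*(-6) = -6*S)
X = -700 (X = -7*(-6*(-1) + 4)**2 = -7*(6 + 4)**2 = -7*10**2 = -7*100 = -700)
g(I) = I*(-7 + I) (g(I) = (-7 + I)*I = I*(-7 + I))
(-22339 - 22670)/(-4829 + g(X)) = (-22339 - 22670)/(-4829 - 700*(-7 - 700)) = -45009/(-4829 - 700*(-707)) = -45009/(-4829 + 494900) = -45009/490071 = -45009*1/490071 = -15003/163357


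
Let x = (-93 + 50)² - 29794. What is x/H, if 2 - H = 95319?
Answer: 27945/95317 ≈ 0.29318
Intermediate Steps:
H = -95317 (H = 2 - 1*95319 = 2 - 95319 = -95317)
x = -27945 (x = (-43)² - 29794 = 1849 - 29794 = -27945)
x/H = -27945/(-95317) = -27945*(-1/95317) = 27945/95317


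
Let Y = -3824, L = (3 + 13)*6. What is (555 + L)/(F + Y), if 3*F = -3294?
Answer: -651/4922 ≈ -0.13226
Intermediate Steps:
F = -1098 (F = (1/3)*(-3294) = -1098)
L = 96 (L = 16*6 = 96)
(555 + L)/(F + Y) = (555 + 96)/(-1098 - 3824) = 651/(-4922) = 651*(-1/4922) = -651/4922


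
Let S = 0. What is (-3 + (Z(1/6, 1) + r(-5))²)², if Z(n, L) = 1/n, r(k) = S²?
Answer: 1089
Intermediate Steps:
r(k) = 0 (r(k) = 0² = 0)
(-3 + (Z(1/6, 1) + r(-5))²)² = (-3 + (1/(1/6) + 0)²)² = (-3 + (1/(⅙) + 0)²)² = (-3 + (6 + 0)²)² = (-3 + 6²)² = (-3 + 36)² = 33² = 1089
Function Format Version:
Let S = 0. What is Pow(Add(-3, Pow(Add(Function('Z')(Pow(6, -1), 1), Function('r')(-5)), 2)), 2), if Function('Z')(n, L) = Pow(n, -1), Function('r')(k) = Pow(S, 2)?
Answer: 1089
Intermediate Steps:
Function('r')(k) = 0 (Function('r')(k) = Pow(0, 2) = 0)
Pow(Add(-3, Pow(Add(Function('Z')(Pow(6, -1), 1), Function('r')(-5)), 2)), 2) = Pow(Add(-3, Pow(Add(Pow(Pow(6, -1), -1), 0), 2)), 2) = Pow(Add(-3, Pow(Add(Pow(Rational(1, 6), -1), 0), 2)), 2) = Pow(Add(-3, Pow(Add(6, 0), 2)), 2) = Pow(Add(-3, Pow(6, 2)), 2) = Pow(Add(-3, 36), 2) = Pow(33, 2) = 1089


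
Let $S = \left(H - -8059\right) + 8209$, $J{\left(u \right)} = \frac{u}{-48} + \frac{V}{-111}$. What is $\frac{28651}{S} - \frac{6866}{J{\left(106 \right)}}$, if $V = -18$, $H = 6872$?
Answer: $\frac{141136823987}{42045380} \approx 3356.8$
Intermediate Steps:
$J{\left(u \right)} = \frac{6}{37} - \frac{u}{48}$ ($J{\left(u \right)} = \frac{u}{-48} - \frac{18}{-111} = u \left(- \frac{1}{48}\right) - - \frac{6}{37} = - \frac{u}{48} + \frac{6}{37} = \frac{6}{37} - \frac{u}{48}$)
$S = 23140$ ($S = \left(6872 - -8059\right) + 8209 = \left(6872 + 8059\right) + 8209 = 14931 + 8209 = 23140$)
$\frac{28651}{S} - \frac{6866}{J{\left(106 \right)}} = \frac{28651}{23140} - \frac{6866}{\frac{6}{37} - \frac{53}{24}} = 28651 \cdot \frac{1}{23140} - \frac{6866}{\frac{6}{37} - \frac{53}{24}} = \frac{28651}{23140} - \frac{6866}{- \frac{1817}{888}} = \frac{28651}{23140} - - \frac{6097008}{1817} = \frac{28651}{23140} + \frac{6097008}{1817} = \frac{141136823987}{42045380}$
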